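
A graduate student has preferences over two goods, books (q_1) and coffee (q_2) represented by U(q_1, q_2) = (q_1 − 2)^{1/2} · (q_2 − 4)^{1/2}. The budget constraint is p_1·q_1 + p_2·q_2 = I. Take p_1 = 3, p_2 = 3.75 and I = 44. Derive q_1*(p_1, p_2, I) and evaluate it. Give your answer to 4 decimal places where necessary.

q_1* = 5.8333

This is Cobb-Douglas in (q_1−2, q_2−4): tangency gives 0.5·p_2·(q_2−4) = 0.5·p_1·(q_1−2).
After buying the subsistence bundle (2, 4), a share 0.5 of the remaining income goes to q_1: q_1* = 2 + 0.5·(I − 2p_1 − 4p_2)/p_1.
Discretionary income = 44 − 2·3 − 4·3.75 = 23; q_1* = 2 + 0.5·23/3 = 5.8333.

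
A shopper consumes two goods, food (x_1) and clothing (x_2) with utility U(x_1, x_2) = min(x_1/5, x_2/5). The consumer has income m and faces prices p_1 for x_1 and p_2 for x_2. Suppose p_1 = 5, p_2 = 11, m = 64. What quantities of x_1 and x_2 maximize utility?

With perfect complements, no substitution: consume in ratio x_1:x_2 = 5:5.
Budget: p_1·x_1 + p_2·x_1 = m, so (5·p_1 + 5·p_2)·x_1 = 5·m.
Demand: x_1*(p_1,p_2,m) = 5·m/(5·p_1 + 5·p_2), x_2* = 5·m/(5·p_1 + 5·p_2).
Here 5·5 + 5·11 = 80, giving x_1* = 4 and x_2* = 4.

x_1* = 4, x_2* = 4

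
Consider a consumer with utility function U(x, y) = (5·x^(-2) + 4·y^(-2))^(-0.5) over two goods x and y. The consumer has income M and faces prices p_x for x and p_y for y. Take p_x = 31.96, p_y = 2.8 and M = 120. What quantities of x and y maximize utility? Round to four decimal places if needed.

MRS = MU_x/MU_y = (5/4)·(y/x)^(3). Set equal to p_x/p_y.
Solve for the ratio: y/x = [(4/5)·p_x/p_y]^(1/3).
Substitute y = (y/x)·x into the budget: x* = M/(p_x + p_y·(y/x)).
Numerically y/x = 2.09016, so x* = 120/(31.96 + 2.8·2.09016) = 3.1736 and y* = 2.09016·3.1736 = 6.6332.

x* = 3.1736, y* = 6.6332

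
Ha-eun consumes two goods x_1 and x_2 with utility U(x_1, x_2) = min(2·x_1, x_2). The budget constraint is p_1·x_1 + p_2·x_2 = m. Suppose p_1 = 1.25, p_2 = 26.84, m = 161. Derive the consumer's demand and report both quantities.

x_1* = 2.931, x_2* = 5.862

With perfect complements, no substitution: consume in ratio x_1:x_2 = 1:2.
Budget: p_1·x_1 + p_2·2·x_1 = m, so (p_1 + 2·p_2)·x_1 = m.
Demand: x_1*(p_1,p_2,m) = m/(p_1 + 2·p_2), x_2* = 2·m/(p_1 + 2·p_2).
Here 1.25 + 2·26.84 = 54.93, giving x_1* = 2.931 and x_2* = 5.862.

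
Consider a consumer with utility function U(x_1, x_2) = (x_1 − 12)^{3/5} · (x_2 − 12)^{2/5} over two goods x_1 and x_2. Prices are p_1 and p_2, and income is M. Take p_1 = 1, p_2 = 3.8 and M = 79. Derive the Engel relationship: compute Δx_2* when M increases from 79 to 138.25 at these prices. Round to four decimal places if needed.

Δx_2* = 6.2368

Let x_1' = x_1−12, x_2' = x_2−12. MRS = (3/2)·x_2'/x_1' = p_1/p_2.
After buying the subsistence bundle (12, 12), a share 0.6 of the remaining income goes to x_1: x_1* = 12 + 0.6·(M − 12p_1 − 12p_2)/p_1.
Discretionary income = 79 − 12·1 − 12·3.8 = 21.4; x_2* = 12 + 0.4·21.4/3.8 = 14.2526.
At M' = 138.25: x_2* = 20.4895. Change: 20.4895 − 14.2526 = 6.2368.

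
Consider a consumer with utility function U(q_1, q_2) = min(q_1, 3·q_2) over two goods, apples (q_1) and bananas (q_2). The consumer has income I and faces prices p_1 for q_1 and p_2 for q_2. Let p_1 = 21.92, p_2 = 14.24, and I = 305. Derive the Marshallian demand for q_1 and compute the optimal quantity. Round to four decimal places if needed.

q_1* = 11.4375

Leontief preferences: the optimum is at the kink where q_1/3 = q_2/1, i.e. q_2 = (1/3)·q_1.
Budget: p_1·q_1 + p_2·(1/3)·q_1 = I, so (3·p_1 + p_2)·q_1 = 3·I.
Demand: q_1*(p_1,p_2,I) = 3·I/(3·p_1 + p_2), q_2* = I/(3·p_1 + p_2).
Here 3·21.92 + 14.24 = 80, giving q_1* = 11.4375.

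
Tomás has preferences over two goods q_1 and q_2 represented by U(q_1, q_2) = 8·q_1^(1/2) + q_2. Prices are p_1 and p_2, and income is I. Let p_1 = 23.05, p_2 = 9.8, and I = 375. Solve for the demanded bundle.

Set MRS = p_1/p_2: 4·q_1^(−1/2) = p_1/p_2.
Solve: √q_1 = 4·p_2/p_1, so q_1*(p_1,p_2) = (4·p_2/p_1)², and q_2* = (I − p_1·q_1*)/p_2.
Plugging in: q_1* = (4·9.8/23.05)² = 2.8922, q_2* = 31.4627.

q_1* = 2.8922, q_2* = 31.4627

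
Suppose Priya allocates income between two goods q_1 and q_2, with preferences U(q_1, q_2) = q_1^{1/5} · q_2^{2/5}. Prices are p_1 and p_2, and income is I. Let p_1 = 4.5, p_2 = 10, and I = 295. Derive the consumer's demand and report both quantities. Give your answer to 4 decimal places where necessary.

q_1* = 21.8519, q_2* = 19.6667

MU_q_1/MU_q_2 = (0.2·q_2)/(0.4·q_1); tangency sets this equal to p_1/p_2.
Rearranging, p_2·q_2 = 2·p_1·q_1. Substituting into the budget gives p_1·q_1·(1 + 2) = I.
Demand: q_1*(p_1,p_2,I) = 1/3·I/p_1 and q_2* = 2/3·I/p_2.
At p_1=4.5, p_2=10, I=295: q_1* = 1/3·295/4.5 = 21.8519, q_2* = 19.6667.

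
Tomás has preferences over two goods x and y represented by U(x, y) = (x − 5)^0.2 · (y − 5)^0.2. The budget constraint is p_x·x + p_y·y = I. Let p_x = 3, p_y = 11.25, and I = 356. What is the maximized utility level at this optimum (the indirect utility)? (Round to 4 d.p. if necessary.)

Let x' = x−5, y' = y−5. MRS = y'/x' = p_x/p_y.
After buying the subsistence bundle (5, 5), a share 0.5 of the remaining income goes to x: x* = 5 + 0.5·(I − 5p_x − 5p_y)/p_x.
Discretionary income = 356 − 5·3 − 5·11.25 = 284.75; x* = 5 + 0.5·284.75/3 = 52.4583; y* = 5 + 0.5·284.75/11.25 = 17.6556.
Utility at the optimum: U(52.4583, 17.6556) = 3.5952.

V = 3.5952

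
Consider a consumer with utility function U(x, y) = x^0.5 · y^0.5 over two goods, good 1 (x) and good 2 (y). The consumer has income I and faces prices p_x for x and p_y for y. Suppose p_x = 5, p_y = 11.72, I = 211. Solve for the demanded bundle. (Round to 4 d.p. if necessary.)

The MRS is y/x. Set MRS = p_x/p_y.
So 0.5·p_y·y = 0.5·p_x·x; combined with the budget, a share 0.5 of income goes to x.
Demand: x*(p_x,p_y,I) = 0.5·I/p_x and y* = 0.5·I/p_y.
At p_x=5, p_y=11.72, I=211: x* = 0.5·211/5 = 21.1, y* = 9.0017.

x* = 21.1, y* = 9.0017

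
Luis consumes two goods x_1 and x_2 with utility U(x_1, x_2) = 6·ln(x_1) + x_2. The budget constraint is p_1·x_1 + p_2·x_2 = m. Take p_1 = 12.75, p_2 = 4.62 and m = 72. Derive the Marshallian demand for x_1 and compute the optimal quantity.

x_1* = 2.1741

MU_x_1 = 6/x_1, MU_x_2 = 1. Tangency: 6/x_1 = p_1/p_2.
So x_1*(p_1,p_2) = 6·p_2/p_1, independent of income; and x_2* = (m − 6·p_2)/p_2.
At the given prices: x_1* = 6·4.62/12.75 = 2.1741.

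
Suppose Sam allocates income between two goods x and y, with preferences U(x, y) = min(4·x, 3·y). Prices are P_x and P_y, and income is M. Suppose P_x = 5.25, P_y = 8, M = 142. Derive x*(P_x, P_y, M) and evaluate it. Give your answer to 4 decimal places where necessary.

Here 3·5.25 + 4·8 = 47.75, giving x* = 8.9215.

x* = 8.9215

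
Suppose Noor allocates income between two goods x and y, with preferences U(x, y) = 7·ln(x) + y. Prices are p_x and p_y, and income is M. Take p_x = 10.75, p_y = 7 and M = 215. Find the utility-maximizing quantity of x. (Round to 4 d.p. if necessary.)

x* = 4.5581

Set MRS = p_x/p_y: (7/x)/1 = p_x/p_y.
So x*(p_x,p_y) = 7·p_y/p_x, independent of income; and y* = (M − 7·p_y)/p_y.
At the given prices: x* = 7·7/10.75 = 4.5581.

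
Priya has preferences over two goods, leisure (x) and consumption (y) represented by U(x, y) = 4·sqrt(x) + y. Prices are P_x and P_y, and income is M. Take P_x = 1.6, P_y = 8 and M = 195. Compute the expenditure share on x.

Utility is quasi-linear in y; the FOC for x is 2/√x = P_x/P_y.
Thus x* = (2·P_y/P_x)² — independent of M — with the rest of income spent on y.
Plugging in: x* = (2·8/1.6)² = 100, y* = 4.375.
Expenditure on x: 1.6·100 = 160; share = 0.8205.

share on x = 0.8205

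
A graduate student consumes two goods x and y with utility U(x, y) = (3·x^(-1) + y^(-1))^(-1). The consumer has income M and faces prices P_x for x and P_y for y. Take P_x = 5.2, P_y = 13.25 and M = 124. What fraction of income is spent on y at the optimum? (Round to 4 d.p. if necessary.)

MRS = MU_x/MU_y = 3·(y/x)^(2). Set equal to P_x/P_y.
Solve for the ratio: y/x = [(1/3)·P_x/P_y]^(0.5).
Substitute y = (y/x)·x into the budget: x* = M/(P_x + P_y·(y/x)).
Numerically y/x = 0.361687, so x* = 124/(5.2 + 13.25·0.361687) = 12.4095 and y* = 0.361687·12.4095 = 4.4884.
Expenditure on y: 13.25·4.4884 = 59.4707; share = 0.4796.

share on y = 0.4796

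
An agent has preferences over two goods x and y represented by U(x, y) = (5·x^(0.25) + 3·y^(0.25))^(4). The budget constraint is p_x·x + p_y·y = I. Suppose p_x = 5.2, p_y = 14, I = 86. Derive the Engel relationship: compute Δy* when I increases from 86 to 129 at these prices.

MU_x ∝ 5·x^(-0.75), MU_y ∝ 3·y^(-0.75), so MRS = (5/3)·(y/x)^(0.75) = p_x/p_y.
Hence y/x = ((3/5)·p_x/p_y)^(1/(0.75)), i.e. raised to the 4/3 power.
Substitute y = (y/x)·x into the budget: x* = I/(p_x + p_y·(y/x)).
Numerically y/x = 0.135115, so x* = 86/(5.2 + 14·0.135115) = 12.127 and y* = 0.135115·12.127 = 1.6385.
At I' = 129: y* = 2.4578. Change: 2.4578 − 1.6385 = 0.8193.

Δy* = 0.8193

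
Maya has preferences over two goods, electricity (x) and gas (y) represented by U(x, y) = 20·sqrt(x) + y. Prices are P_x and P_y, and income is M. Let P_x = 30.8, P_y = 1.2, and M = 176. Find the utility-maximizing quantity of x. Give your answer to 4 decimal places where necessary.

x* = 0.1518

Set MRS = P_x/P_y: 10·x^(−1/2) = P_x/P_y.
Solve: √x = 10·P_y/P_x, so x*(P_x,P_y) = (10·P_y/P_x)², and y* = (M − P_x·x*)/P_y.
Plugging in: x* = (10·1.2/30.8)² = 0.1518.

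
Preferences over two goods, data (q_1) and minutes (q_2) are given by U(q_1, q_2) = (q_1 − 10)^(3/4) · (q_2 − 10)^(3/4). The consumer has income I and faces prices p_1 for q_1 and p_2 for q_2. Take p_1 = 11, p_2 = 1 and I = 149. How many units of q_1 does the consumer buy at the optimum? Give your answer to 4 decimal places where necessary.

q_1* = 11.3182

This is Cobb-Douglas in (q_1−10, q_2−10): tangency gives 0.75·p_2·(q_2−10) = 0.75·p_1·(q_1−10).
After buying the subsistence bundle (10, 10), a share 0.5 of the remaining income goes to q_1: q_1* = 10 + 0.5·(I − 10p_1 − 10p_2)/p_1.
Discretionary income = 149 − 10·11 − 10·1 = 29; q_1* = 10 + 0.5·29/11 = 11.3182.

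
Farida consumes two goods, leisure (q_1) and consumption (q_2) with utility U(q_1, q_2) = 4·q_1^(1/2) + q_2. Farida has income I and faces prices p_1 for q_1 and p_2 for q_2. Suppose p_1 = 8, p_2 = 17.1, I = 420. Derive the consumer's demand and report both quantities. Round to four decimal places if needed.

Utility is quasi-linear in q_2; the FOC for q_1 is 2/√q_1 = p_1/p_2.
Thus q_1* = (2·p_2/p_1)² — independent of I — with the rest of income spent on q_2.
Plugging in: q_1* = (2·17.1/8)² = 18.2756, q_2* = 16.0114.

q_1* = 18.2756, q_2* = 16.0114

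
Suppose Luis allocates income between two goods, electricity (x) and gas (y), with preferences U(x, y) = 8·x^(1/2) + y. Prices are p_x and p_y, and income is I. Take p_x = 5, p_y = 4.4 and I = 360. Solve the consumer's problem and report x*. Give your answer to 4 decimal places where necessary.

Utility is quasi-linear in y; the FOC for x is 4/√x = p_x/p_y.
Solve: √x = 4·p_y/p_x, so x*(p_x,p_y) = (4·p_y/p_x)², and y* = (I − p_x·x*)/p_y.
Plugging in: x* = (4·4.4/5)² = 12.3904.

x* = 12.3904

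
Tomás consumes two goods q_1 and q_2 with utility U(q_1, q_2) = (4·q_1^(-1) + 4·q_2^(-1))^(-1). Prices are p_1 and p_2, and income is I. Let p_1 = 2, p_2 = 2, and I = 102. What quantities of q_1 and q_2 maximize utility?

q_1* = 25.5, q_2* = 25.5

MU_q_1 ∝ 4·q_1^(-2), MU_q_2 ∝ 4·q_2^(-2), so MRS = (q_2/q_1)^(2) = p_1/p_2.
Solve for the ratio: q_2/q_1 = [p_1/p_2]^(0.5).
With the ratio pinned down, the budget gives q_1* = I/(p_1 + p_2·(q_2/q_1)) and q_2* = (q_2/q_1)·q_1*.
Numerically q_2/q_1 = 1, so q_1* = 102/(2 + 2·1) = 25.5 and q_2* = 1·25.5 = 25.5.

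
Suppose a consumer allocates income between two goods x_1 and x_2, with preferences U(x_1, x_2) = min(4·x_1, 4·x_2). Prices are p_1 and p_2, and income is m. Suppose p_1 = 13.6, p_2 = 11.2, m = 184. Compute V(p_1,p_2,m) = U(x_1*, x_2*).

With perfect complements, no substitution: consume in ratio x_1:x_2 = 4:4.
Budget: p_1·x_1 + p_2·x_1 = m, so (4·p_1 + 4·p_2)·x_1 = 4·m.
Demand: x_1*(p_1,p_2,m) = 4·m/(4·p_1 + 4·p_2), x_2* = 4·m/(4·p_1 + 4·p_2).
Here 4·13.6 + 4·11.2 = 99.2, giving x_1* = 7.4194 and x_2* = 7.4194.
Utility at the optimum: U(7.4194, 7.4194) = 29.6774.

V = 29.6774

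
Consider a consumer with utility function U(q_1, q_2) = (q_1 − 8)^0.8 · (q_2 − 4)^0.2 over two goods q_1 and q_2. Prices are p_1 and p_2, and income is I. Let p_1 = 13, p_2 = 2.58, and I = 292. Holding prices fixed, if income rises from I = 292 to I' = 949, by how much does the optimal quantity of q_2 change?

Let q_1' = q_1−8, q_2' = q_2−4. MRS = 4·q_2'/q_1' = p_1/p_2.
After buying the subsistence bundle (8, 4), a share 0.8 of the remaining income goes to q_1: q_1* = 8 + 0.8·(I − 8p_1 − 4p_2)/p_1.
Discretionary income = 292 − 8·13 − 4·2.58 = 177.68; q_2* = 4 + 0.2·177.68/2.58 = 17.7736.
At I' = 949: q_2* = 68.7039. Change: 68.7039 − 17.7736 = 50.9302.

Δq_2* = 50.9302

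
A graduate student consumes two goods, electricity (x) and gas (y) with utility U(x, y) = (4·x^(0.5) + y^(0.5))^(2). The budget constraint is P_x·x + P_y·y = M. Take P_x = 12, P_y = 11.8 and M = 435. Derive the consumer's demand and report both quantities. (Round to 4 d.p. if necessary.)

x* = 34.0837, y* = 2.2031

MU_x ∝ 4·x^(-0.5), MU_y ∝ y^(-0.5), so MRS = 4·(y/x)^(0.5) = P_x/P_y.
Solve for the ratio: y/x = [(1/4)·P_x/P_y]^(2).
With the ratio pinned down, the budget gives x* = M/(P_x + P_y·(y/x)) and y* = (y/x)·x*.
Numerically y/x = 0.064637, so x* = 435/(12 + 11.8·0.064637) = 34.0837 and y* = 0.064637·34.0837 = 2.2031.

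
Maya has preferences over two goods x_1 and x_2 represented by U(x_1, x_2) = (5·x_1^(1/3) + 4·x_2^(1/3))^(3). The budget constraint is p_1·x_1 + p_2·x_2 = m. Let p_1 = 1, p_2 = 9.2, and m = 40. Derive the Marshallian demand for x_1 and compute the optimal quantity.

With the ratio pinned down, the budget gives x_1* = m/(p_1 + p_2·(x_2/x_1)) and x_2* = (x_2/x_1)·x_1*.
Numerically x_2/x_1 = 0.025642, so x_1* = 40/(1 + 9.2·0.025642) = 32.3649.

x_1* = 32.3649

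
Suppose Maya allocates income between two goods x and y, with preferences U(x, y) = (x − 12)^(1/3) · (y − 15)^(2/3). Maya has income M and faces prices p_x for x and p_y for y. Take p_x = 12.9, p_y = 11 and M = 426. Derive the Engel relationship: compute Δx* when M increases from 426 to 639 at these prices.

This is Cobb-Douglas in (x−12, y−15): tangency gives 1/3·p_y·(y−15) = 2/3·p_x·(x−12).
After buying the subsistence bundle (12, 15), a share 1/3 of the remaining income goes to x: x* = 12 + 1/3·(M − 12p_x − 15p_y)/p_x.
Discretionary income = 426 − 12·12.9 − 15·11 = 106.2; x* = 12 + 1/3·106.2/12.9 = 14.7442.
At M' = 639: x* = 20.2481. Change: 20.2481 − 14.7442 = 5.5039.

Δx* = 5.5039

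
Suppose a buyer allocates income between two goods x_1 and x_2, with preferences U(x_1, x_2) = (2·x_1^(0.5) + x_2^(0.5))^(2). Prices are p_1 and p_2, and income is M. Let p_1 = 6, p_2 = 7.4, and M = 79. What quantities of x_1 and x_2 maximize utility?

From the CES first-order condition, 2·(x_2/x_1)^(0.5) = p_1/p_2.
Solve for the ratio: x_2/x_1 = [(1/2)·p_1/p_2]^(2).
Substitute x_2 = (x_2/x_1)·x_1 into the budget: x_1* = M/(p_1 + p_2·(x_2/x_1)).
Numerically x_2/x_1 = 0.164354, so x_1* = 79/(6 + 7.4·0.164354) = 10.9476 and x_2* = 0.164354·10.9476 = 1.7993.

x_1* = 10.9476, x_2* = 1.7993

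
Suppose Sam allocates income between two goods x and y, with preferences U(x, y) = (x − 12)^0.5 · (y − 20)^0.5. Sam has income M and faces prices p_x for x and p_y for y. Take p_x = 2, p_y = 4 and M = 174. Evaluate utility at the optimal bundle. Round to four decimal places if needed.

V = 12.3744

Substituting into the budget: x* = 12 + 0.5·(M − 12·p_x − 20·p_y)/p_x, and y* = 20 + 0.5·(…)/p_y.
Discretionary income = 174 − 12·2 − 20·4 = 70; x* = 12 + 0.5·70/2 = 29.5; y* = 20 + 0.5·70/4 = 28.75.
Utility at the optimum: U(29.5, 28.75) = 12.3744.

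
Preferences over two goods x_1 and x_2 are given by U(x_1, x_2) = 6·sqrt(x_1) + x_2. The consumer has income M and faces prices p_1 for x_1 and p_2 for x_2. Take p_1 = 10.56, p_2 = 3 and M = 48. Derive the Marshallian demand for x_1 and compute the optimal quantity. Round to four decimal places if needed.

x_1* = 0.7264

Solve: √x_1 = 3·p_2/p_1, so x_1*(p_1,p_2) = (3·p_2/p_1)², and x_2* = (M − p_1·x_1*)/p_2.
Plugging in: x_1* = (3·3/10.56)² = 0.7264.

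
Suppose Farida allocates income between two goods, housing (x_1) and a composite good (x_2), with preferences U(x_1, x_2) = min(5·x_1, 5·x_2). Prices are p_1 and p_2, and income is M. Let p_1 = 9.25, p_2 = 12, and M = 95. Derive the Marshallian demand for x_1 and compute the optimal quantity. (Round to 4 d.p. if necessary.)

With perfect complements, no substitution: consume in ratio x_1:x_2 = 5:5.
Budget: p_1·x_1 + p_2·x_1 = M, so (5·p_1 + 5·p_2)·x_1 = 5·M.
Demand: x_1*(p_1,p_2,M) = 5·M/(5·p_1 + 5·p_2), x_2* = 5·M/(5·p_1 + 5·p_2).
Here 5·9.25 + 5·12 = 106.25, giving x_1* = 4.4706.

x_1* = 4.4706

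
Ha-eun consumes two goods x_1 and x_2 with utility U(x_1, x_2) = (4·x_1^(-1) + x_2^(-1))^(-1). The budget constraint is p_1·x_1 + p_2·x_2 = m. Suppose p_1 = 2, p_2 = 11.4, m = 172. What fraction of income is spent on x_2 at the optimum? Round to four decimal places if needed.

share on x_2 = 0.5442

Substitute x_2 = (x_2/x_1)·x_1 into the budget: x_1* = m/(p_1 + p_2·(x_2/x_1)).
Numerically x_2/x_1 = 0.209427, so x_1* = 172/(2 + 11.4·0.209427) = 39.2026 and x_2* = 0.209427·39.2026 = 8.2101.
Expenditure on x_2: 11.4·8.2101 = 93.5949; share = 0.5442.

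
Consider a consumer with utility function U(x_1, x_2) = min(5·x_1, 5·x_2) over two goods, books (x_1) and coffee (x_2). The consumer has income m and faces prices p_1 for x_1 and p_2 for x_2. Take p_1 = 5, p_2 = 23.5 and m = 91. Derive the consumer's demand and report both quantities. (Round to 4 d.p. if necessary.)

Leontief preferences: the optimum is at the kink where x_1/5 = x_2/5, i.e. x_2 = x_1.
Budget: p_1·x_1 + p_2·x_1 = m, so (5·p_1 + 5·p_2)·x_1 = 5·m.
Demand: x_1*(p_1,p_2,m) = 5·m/(5·p_1 + 5·p_2), x_2* = 5·m/(5·p_1 + 5·p_2).
Here 5·5 + 5·23.5 = 142.5, giving x_1* = 3.193 and x_2* = 3.193.

x_1* = 3.193, x_2* = 3.193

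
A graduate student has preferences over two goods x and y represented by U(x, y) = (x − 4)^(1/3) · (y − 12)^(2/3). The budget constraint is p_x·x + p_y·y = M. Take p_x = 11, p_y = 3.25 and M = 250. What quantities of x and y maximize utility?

x* = 9.0606, y* = 46.2564

MRS = (1/2)·(y−12)/(x−4). Tangency with p_x/p_y gives y−12 = 2·(p_x/p_y)·(x−4).
Substituting into the budget: x* = 4 + 1/3·(M − 4·p_x − 12·p_y)/p_x, and y* = 12 + 2/3·(…)/p_y.
Discretionary income = 250 − 4·11 − 12·3.25 = 167; x* = 4 + 1/3·167/11 = 9.0606; y* = 12 + 2/3·167/3.25 = 46.2564.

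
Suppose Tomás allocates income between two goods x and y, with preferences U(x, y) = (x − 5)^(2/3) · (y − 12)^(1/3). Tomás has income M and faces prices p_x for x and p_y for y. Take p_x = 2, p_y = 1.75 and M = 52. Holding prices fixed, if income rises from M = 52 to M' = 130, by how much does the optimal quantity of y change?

Δy* = 14.8571

This is Cobb-Douglas in (x−5, y−12): tangency gives 2/3·p_y·(y−12) = 1/3·p_x·(x−5).
After buying the subsistence bundle (5, 12), a share 2/3 of the remaining income goes to x: x* = 5 + 2/3·(M − 5p_x − 12p_y)/p_x.
Discretionary income = 52 − 5·2 − 12·1.75 = 21; y* = 12 + 1/3·21/1.75 = 16.
At M' = 130: y* = 30.8571. Change: 30.8571 − 16 = 14.8571.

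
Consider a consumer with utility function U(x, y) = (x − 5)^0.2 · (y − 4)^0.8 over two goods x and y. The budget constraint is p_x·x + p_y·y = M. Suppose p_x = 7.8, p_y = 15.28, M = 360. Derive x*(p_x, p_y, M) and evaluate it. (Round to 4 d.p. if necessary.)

x* = 11.6636

After buying the subsistence bundle (5, 4), a share 0.2 of the remaining income goes to x: x* = 5 + 0.2·(M − 5p_x − 4p_y)/p_x.
Discretionary income = 360 − 5·7.8 − 4·15.28 = 259.88; x* = 5 + 0.2·259.88/7.8 = 11.6636.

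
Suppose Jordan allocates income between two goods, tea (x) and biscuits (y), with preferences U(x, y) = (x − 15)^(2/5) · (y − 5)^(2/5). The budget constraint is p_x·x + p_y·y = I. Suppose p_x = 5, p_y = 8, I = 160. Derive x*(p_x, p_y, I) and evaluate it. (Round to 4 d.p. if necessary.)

MRS = (y−5)/(x−15). Tangency with p_x/p_y gives y−5 = (p_x/p_y)·(x−15).
After buying the subsistence bundle (15, 5), a share 0.5 of the remaining income goes to x: x* = 15 + 0.5·(I − 15p_x − 5p_y)/p_x.
Discretionary income = 160 − 15·5 − 5·8 = 45; x* = 15 + 0.5·45/5 = 19.5.

x* = 19.5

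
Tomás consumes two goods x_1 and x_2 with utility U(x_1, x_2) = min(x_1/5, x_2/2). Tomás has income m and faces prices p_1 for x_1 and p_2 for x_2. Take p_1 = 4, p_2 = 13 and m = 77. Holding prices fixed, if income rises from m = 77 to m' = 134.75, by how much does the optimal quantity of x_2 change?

Leontief preferences: the optimum is at the kink where x_1/5 = x_2/2, i.e. x_2 = (2/5)·x_1.
Budget: p_1·x_1 + p_2·(2/5)·x_1 = m, so (5·p_1 + 2·p_2)·x_1 = 5·m.
Demand: x_1*(p_1,p_2,m) = 5·m/(5·p_1 + 2·p_2), x_2* = 2·m/(5·p_1 + 2·p_2).
Here 5·4 + 2·13 = 46, giving x_2* = 3.3478.
At m' = 134.75: x_2* = 5.8587. Change: 5.8587 − 3.3478 = 2.5109.

Δx_2* = 2.5109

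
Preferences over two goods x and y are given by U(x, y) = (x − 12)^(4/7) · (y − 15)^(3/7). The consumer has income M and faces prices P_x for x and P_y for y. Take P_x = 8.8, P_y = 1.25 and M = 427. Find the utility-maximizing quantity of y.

Let x' = x−12, y' = y−15. MRS = (4/3)·y'/x' = P_x/P_y.
Substituting into the budget: x* = 12 + 4/7·(M − 12·P_x − 15·P_y)/P_x, and y* = 15 + 3/7·(…)/P_y.
Discretionary income = 427 − 12·8.8 − 15·1.25 = 302.65; y* = 15 + 3/7·302.65/1.25 = 118.7657.

y* = 118.7657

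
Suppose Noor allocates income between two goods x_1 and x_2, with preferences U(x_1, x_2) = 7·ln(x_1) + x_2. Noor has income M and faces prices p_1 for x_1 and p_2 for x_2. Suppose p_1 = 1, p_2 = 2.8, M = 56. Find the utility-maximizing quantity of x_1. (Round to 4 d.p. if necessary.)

MU_x_1 = 7/x_1, MU_x_2 = 1. Tangency: 7/x_1 = p_1/p_2.
So x_1*(p_1,p_2) = 7·p_2/p_1, independent of income; and x_2* = (M − 7·p_2)/p_2.
At the given prices: x_1* = 7·2.8/1 = 19.6.

x_1* = 19.6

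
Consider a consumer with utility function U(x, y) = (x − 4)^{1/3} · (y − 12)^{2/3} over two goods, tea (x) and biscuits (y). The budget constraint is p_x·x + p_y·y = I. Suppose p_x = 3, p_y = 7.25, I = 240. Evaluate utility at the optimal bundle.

V = 13.8097

MRS = (1/2)·(y−12)/(x−4). Tangency with p_x/p_y gives y−12 = 2·(p_x/p_y)·(x−4).
After buying the subsistence bundle (4, 12), a share 1/3 of the remaining income goes to x: x* = 4 + 1/3·(I − 4p_x − 12p_y)/p_x.
Discretionary income = 240 − 4·3 − 12·7.25 = 141; x* = 4 + 1/3·141/3 = 19.6667; y* = 12 + 2/3·141/7.25 = 24.9655.
Utility at the optimum: U(19.6667, 24.9655) = 13.8097.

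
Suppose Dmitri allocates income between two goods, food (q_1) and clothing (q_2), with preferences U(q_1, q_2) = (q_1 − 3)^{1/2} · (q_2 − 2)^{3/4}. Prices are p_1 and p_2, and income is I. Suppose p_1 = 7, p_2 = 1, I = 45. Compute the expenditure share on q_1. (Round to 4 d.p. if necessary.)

share on q_1 = 0.6622

MRS = (2/3)·(q_2−2)/(q_1−3). Tangency with p_1/p_2 gives q_2−2 = (3/2)·(p_1/p_2)·(q_1−3).
Substituting into the budget: q_1* = 3 + 0.4·(I − 3·p_1 − 2·p_2)/p_1, and q_2* = 2 + 0.6·(…)/p_2.
Discretionary income = 45 − 3·7 − 2·1 = 22; q_1* = 3 + 0.4·22/7 = 4.2571; q_2* = 2 + 0.6·22/1 = 15.2.
Expenditure on q_1: 7·4.2571 = 29.8; share = 0.6622.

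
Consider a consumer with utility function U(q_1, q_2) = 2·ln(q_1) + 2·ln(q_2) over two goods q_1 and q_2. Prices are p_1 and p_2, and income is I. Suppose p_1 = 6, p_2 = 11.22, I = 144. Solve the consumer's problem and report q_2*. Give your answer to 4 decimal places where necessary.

Demand: q_1*(p_1,p_2,I) = 0.5·I/p_1 and q_2* = 0.5·I/p_2.
At p_1=6, p_2=11.22, I=144: q_2* = 0.5·144/11.22 = 6.4171.

q_2* = 6.4171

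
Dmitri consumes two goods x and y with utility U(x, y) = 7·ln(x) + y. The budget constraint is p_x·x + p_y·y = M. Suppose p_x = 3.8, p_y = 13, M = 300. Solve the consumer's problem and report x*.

x* = 23.9474

Set MRS = p_x/p_y: (7/x)/1 = p_x/p_y.
So x*(p_x,p_y) = 7·p_y/p_x, independent of income; and y* = (M − 7·p_y)/p_y.
At the given prices: x* = 7·13/3.8 = 23.9474.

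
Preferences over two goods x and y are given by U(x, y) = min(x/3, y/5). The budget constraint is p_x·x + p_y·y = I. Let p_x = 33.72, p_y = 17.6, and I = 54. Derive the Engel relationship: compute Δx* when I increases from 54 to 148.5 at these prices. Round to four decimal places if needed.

Here 3·33.72 + 5·17.6 = 189.16, giving x* = 0.8564.
At I' = 148.5: x* = 2.3551. Change: 2.3551 − 0.8564 = 1.4987.

Δx* = 1.4987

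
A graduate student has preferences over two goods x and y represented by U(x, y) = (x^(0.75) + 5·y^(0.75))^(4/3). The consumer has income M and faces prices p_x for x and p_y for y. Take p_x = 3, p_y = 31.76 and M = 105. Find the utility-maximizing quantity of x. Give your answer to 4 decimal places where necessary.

x* = 22.9246

From the CES first-order condition, (1/5)·(y/x)^(0.25) = p_x/p_y.
Solve for the ratio: y/x = [5·p_x/p_y]^(4).
With the ratio pinned down, the budget gives x* = M/(p_x + p_y·(y/x)) and y* = (y/x)·x*.
Numerically y/x = 0.049756, so x* = 105/(3 + 31.76·0.049756) = 22.9246.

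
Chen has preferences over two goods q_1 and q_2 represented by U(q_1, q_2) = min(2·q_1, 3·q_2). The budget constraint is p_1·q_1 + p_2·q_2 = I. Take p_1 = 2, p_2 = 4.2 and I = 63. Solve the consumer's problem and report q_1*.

Demand: q_1*(p_1,p_2,I) = 3·I/(3·p_1 + 2·p_2), q_2* = 2·I/(3·p_1 + 2·p_2).
Here 3·2 + 2·4.2 = 14.4, giving q_1* = 13.125.

q_1* = 13.125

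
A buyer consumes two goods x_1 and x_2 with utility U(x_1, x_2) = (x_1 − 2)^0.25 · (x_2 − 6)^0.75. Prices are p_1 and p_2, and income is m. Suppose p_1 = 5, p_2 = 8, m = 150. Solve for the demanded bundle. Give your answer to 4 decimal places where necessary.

x_1* = 6.6, x_2* = 14.625

MRS = (1/3)·(x_2−6)/(x_1−2). Tangency with p_1/p_2 gives x_2−6 = 3·(p_1/p_2)·(x_1−2).
After buying the subsistence bundle (2, 6), a share 0.25 of the remaining income goes to x_1: x_1* = 2 + 0.25·(m − 2p_1 − 6p_2)/p_1.
Discretionary income = 150 − 2·5 − 6·8 = 92; x_1* = 2 + 0.25·92/5 = 6.6; x_2* = 6 + 0.75·92/8 = 14.625.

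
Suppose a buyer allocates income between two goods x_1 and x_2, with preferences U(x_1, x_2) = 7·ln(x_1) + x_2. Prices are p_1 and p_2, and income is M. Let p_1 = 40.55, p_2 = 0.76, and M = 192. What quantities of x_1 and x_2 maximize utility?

x_1* = 0.1312, x_2* = 245.6316

At the given prices: x_1* = 7·0.76/40.55 = 0.1312, and x_2* = 245.6316.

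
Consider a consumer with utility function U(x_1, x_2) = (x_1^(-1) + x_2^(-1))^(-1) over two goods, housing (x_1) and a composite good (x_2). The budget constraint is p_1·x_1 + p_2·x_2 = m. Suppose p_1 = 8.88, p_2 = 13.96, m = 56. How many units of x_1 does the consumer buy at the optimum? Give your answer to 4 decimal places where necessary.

Substitute x_2 = (x_2/x_1)·x_1 into the budget: x_1* = m/(p_1 + p_2·(x_2/x_1)).
Numerically x_2/x_1 = 0.797561, so x_1* = 56/(8.88 + 13.96·0.797561) = 2.798.

x_1* = 2.798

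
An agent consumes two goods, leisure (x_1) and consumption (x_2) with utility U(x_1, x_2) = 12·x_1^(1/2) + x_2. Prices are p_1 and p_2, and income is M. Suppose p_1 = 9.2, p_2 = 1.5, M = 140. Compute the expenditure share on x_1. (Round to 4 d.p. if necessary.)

share on x_1 = 0.0629

Thus x_1* = (6·p_2/p_1)² — independent of M — with the rest of income spent on x_2.
Plugging in: x_1* = (6·1.5/9.2)² = 0.957, x_2* = 87.4638.
Expenditure on x_1: 9.2·0.957 = 8.8043; share = 0.0629.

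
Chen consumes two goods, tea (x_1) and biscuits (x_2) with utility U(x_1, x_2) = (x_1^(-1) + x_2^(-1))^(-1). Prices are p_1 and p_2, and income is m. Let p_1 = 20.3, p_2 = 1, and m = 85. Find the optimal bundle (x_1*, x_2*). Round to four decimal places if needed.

Numerically x_2/x_1 = 4.505552, so x_1* = 85/(20.3 + 1·4.505552) = 3.4267 and x_2* = 4.505552·3.4267 = 15.439.

x_1* = 3.4267, x_2* = 15.439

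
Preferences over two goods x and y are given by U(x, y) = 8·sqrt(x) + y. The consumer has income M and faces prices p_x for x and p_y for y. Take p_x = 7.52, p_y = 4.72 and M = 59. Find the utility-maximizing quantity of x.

x* = 6.3033

Plugging in: x* = (4·4.72/7.52)² = 6.3033.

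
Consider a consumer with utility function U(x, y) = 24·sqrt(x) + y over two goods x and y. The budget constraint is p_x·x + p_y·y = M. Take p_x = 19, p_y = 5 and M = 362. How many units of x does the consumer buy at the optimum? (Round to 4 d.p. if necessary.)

MU_x = 12/√x, MU_y = 1. Tangency: 12/√x = p_x/p_y.
Thus x* = (12·p_y/p_x)² — independent of M — with the rest of income spent on y.
Plugging in: x* = (12·5/19)² = 9.9723.

x* = 9.9723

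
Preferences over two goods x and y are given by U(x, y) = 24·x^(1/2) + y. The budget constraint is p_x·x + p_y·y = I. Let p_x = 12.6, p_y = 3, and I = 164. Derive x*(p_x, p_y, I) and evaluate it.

x* = 8.1633

MU_x = 12/√x, MU_y = 1. Tangency: 12/√x = p_x/p_y.
Thus x* = (12·p_y/p_x)² — independent of I — with the rest of income spent on y.
Plugging in: x* = (12·3/12.6)² = 8.1633.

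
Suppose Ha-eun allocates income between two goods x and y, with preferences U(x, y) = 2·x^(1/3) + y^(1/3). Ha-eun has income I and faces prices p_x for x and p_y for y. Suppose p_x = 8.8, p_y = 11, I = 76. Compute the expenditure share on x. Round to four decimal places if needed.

MRS = MU_x/MU_y = 2·(y/x)^(2/3). Set equal to p_x/p_y.
Solve for the ratio: y/x = [(1/2)·p_x/p_y]^(1.5).
With the ratio pinned down, the budget gives x* = I/(p_x + p_y·(y/x)) and y* = (y/x)·x*.
Numerically y/x = 0.252982, so x* = 76/(8.8 + 11·0.252982) = 6.5615 and y* = 0.252982·6.5615 = 1.6599.
Expenditure on x: 8.8·6.5615 = 57.7408; share = 0.7597.

share on x = 0.7597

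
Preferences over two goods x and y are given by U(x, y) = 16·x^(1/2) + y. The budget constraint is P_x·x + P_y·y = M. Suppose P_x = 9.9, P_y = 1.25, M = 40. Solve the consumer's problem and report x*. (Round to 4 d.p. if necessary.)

x* = 1.0203

MU_x = 8/√x, MU_y = 1. Tangency: 8/√x = P_x/P_y.
Thus x* = (8·P_y/P_x)² — independent of M — with the rest of income spent on y.
Plugging in: x* = (8·1.25/9.9)² = 1.0203.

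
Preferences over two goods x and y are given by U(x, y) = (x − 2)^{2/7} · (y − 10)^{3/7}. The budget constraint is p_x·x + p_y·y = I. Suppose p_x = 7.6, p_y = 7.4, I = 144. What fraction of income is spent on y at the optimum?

MRS = (2/3)·(y−10)/(x−2). Tangency with p_x/p_y gives y−10 = (3/2)·(p_x/p_y)·(x−2).
After buying the subsistence bundle (2, 10), a share 0.4 of the remaining income goes to x: x* = 2 + 0.4·(I − 2p_x − 10p_y)/p_x.
Discretionary income = 144 − 2·7.6 − 10·7.4 = 54.8; x* = 2 + 0.4·54.8/7.6 = 4.8842; y* = 10 + 0.6·54.8/7.4 = 14.4432.
Expenditure on y: 7.4·14.4432 = 106.88; share = 0.7422.

share on y = 0.7422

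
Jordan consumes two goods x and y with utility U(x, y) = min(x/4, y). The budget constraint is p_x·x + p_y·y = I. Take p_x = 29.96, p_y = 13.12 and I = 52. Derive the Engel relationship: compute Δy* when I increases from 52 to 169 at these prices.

Δy* = 0.88

Here 4·29.96 + 13.12 = 132.96, giving y* = 0.3911.
At I' = 169: y* = 1.2711. Change: 1.2711 − 0.3911 = 0.88.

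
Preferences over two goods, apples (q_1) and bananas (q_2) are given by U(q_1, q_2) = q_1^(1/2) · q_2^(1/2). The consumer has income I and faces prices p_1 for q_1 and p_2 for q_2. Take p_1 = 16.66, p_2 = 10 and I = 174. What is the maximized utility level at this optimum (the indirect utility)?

MU_q_1/MU_q_2 = (0.5·q_2)/(0.5·q_1); tangency sets this equal to p_1/p_2.
So 0.5·p_2·q_2 = 0.5·p_1·q_1; combined with the budget, a share 0.5 of income goes to q_1.
Demand: q_1*(p_1,p_2,I) = 0.5·I/p_1 and q_2* = 0.5·I/p_2.
At p_1=16.66, p_2=10, I=174: q_1* = 0.5·174/16.66 = 5.2221, q_2* = 8.7.
Utility at the optimum: U(5.2221, 8.7) = 6.7403.

V = 6.7403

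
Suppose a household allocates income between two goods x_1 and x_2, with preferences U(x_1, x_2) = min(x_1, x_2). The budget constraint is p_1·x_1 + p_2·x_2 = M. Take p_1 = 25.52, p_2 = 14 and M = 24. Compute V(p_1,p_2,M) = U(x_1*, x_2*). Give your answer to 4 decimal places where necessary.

With perfect complements, no substitution: consume in ratio x_1:x_2 = 1:1.
Budget: p_1·x_1 + p_2·x_1 = M, so (p_1 + p_2)·x_1 = M.
Demand: x_1*(p_1,p_2,M) = M/(p_1 + p_2), x_2* = M/(p_1 + p_2).
Here 25.52 + 14 = 39.52, giving x_1* = 0.6073 and x_2* = 0.6073.
Utility at the optimum: U(0.6073, 0.6073) = 0.6073.

V = 0.6073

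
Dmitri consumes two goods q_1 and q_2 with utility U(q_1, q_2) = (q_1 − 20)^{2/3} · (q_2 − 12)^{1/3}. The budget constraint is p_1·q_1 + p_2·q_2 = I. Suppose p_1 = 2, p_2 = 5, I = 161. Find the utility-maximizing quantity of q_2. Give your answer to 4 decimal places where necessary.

This is Cobb-Douglas in (q_1−20, q_2−12): tangency gives 2/3·p_2·(q_2−12) = 1/3·p_1·(q_1−20).
Substituting into the budget: q_1* = 20 + 2/3·(I − 20·p_1 − 12·p_2)/p_1, and q_2* = 12 + 1/3·(…)/p_2.
Discretionary income = 161 − 20·2 − 12·5 = 61; q_2* = 12 + 1/3·61/5 = 16.0667.

q_2* = 16.0667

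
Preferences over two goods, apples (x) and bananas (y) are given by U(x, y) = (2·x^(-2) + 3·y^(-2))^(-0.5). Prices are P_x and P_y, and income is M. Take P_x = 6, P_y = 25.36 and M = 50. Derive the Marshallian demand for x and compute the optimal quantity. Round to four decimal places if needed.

From the CES first-order condition, (2/3)·(y/x)^(3) = P_x/P_y.
Solve for the ratio: y/x = [(3/2)·P_x/P_y]^(1/3).
With the ratio pinned down, the budget gives x* = M/(P_x + P_y·(y/x)) and y* = (y/x)·x*.
Numerically y/x = 0.707996, so x* = 50/(6 + 25.36·0.707996) = 2.0873.

x* = 2.0873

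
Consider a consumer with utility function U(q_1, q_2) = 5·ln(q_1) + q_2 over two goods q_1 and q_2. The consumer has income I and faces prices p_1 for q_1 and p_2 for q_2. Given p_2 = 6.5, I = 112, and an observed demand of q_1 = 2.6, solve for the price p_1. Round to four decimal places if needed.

p_1 = 12.5

Set MRS = p_1/p_2: (5/q_1)/1 = p_1/p_2.
So q_1*(p_1,p_2) = 5·p_2/p_1, independent of income; and q_2* = (I − 5·p_2)/p_2.
Set q_1* = 2.6 in the demand function and solve for p_1: p_1 = 12.5.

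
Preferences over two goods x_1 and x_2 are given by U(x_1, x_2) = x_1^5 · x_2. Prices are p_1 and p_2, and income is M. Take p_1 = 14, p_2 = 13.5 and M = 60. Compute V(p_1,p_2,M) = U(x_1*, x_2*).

MU_x_1/MU_x_2 = (5·x_2)/(x_1); tangency sets this equal to p_1/p_2.
So 5·p_2·x_2 = p_1·x_1; combined with the budget, a share 5/6 of income goes to x_1.
Demand: x_1*(p_1,p_2,M) = 5/6·M/p_1 and x_2* = 1/6·M/p_2.
At p_1=14, p_2=13.5, M=60: x_1* = 5/6·60/14 = 3.5714, x_2* = 0.7407.
Utility at the optimum: U(3.5714, 0.7407) = 430.4038.

V = 430.4038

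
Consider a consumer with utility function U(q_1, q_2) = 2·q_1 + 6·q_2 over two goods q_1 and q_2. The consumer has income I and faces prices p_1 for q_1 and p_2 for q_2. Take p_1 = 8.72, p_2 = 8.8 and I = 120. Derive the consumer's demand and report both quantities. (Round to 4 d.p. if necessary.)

q_1* = 0, q_2* = 13.6364

Linear utility — the consumer picks whichever good has higher MU/price: 2/8.72 = 0.2294 vs 6/8.8 = 0.6818.
q_2 gives more utility per dollar, so spend all income on q_2: q_2* = I/p_2, q_1* = 0.
Numerically: q_1* = 0, q_2* = 13.6364.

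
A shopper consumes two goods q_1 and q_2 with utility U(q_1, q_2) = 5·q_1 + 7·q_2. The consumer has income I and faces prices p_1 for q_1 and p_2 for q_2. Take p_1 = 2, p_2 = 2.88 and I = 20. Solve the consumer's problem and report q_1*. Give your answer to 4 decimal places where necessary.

q_1* = 10

Perfect substitutes: compare marginal utility per dollar. 5/p_1 vs 7/p_2 → 2.5 vs 2.4306.
q_1 gives more utility per dollar, so spend all income on q_1: q_1* = I/p_1, q_2* = 0.
Numerically: q_1* = 10, q_2* = 0.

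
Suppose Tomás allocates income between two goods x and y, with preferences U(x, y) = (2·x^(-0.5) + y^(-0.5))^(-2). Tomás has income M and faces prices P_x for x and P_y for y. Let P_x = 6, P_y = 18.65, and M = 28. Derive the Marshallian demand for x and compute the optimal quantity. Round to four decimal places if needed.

MU_x ∝ 2·x^(-1.5), MU_y ∝ y^(-1.5), so MRS = 2·(y/x)^(1.5) = P_x/P_y.
Hence y/x = ((1/2)·P_x/P_y)^(1/(1.5)), i.e. raised to the 2/3 power.
With the ratio pinned down, the budget gives x* = M/(P_x + P_y·(y/x)) and y* = (y/x)·x*.
Numerically y/x = 0.295775, so x* = 28/(6 + 18.65·0.295775) = 2.4314.

x* = 2.4314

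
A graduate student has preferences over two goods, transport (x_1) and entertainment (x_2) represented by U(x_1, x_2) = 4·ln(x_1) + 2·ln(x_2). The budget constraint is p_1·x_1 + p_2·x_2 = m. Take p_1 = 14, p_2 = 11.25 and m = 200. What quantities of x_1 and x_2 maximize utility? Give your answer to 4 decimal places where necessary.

The MRS is 2·x_2/x_1. Set MRS = p_1/p_2.
So 4·p_2·x_2 = 2·p_1·x_1; combined with the budget, a share 2/3 of income goes to x_1.
Demand: x_1*(p_1,p_2,m) = 2/3·m/p_1 and x_2* = 1/3·m/p_2.
At p_1=14, p_2=11.25, m=200: x_1* = 2/3·200/14 = 9.5238, x_2* = 5.9259.

x_1* = 9.5238, x_2* = 5.9259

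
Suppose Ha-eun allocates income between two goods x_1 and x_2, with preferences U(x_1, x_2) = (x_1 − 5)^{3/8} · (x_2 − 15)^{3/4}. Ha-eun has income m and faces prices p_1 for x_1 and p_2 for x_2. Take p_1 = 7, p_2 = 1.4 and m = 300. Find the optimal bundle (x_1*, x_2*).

This is Cobb-Douglas in (x_1−5, x_2−15): tangency gives 0.375·p_2·(x_2−15) = 0.75·p_1·(x_1−5).
After buying the subsistence bundle (5, 15), a share 1/3 of the remaining income goes to x_1: x_1* = 5 + 1/3·(m − 5p_1 − 15p_2)/p_1.
Discretionary income = 300 − 5·7 − 15·1.4 = 244; x_1* = 5 + 1/3·244/7 = 16.619; x_2* = 15 + 2/3·244/1.4 = 131.1905.

x_1* = 16.619, x_2* = 131.1905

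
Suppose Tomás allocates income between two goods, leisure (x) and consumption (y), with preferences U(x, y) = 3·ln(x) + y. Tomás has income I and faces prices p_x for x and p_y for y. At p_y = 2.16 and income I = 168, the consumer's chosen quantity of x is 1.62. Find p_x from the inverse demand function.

Set MRS = p_x/p_y: (3/x)/1 = p_x/p_y.
So x*(p_x,p_y) = 3·p_y/p_x, independent of income; and y* = (I − 3·p_y)/p_y.
Set x* = 1.62 in the demand function and solve for p_x: p_x = 4.

p_x = 4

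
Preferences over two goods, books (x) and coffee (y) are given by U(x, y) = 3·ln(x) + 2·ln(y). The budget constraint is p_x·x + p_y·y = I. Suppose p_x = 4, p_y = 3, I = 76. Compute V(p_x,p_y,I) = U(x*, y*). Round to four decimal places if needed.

Demand: x*(p_x,p_y,I) = 0.6·I/p_x and y* = 0.4·I/p_y.
At p_x=4, p_y=3, I=76: x* = 0.6·76/4 = 11.4, y* = 10.1333.
Utility at the optimum: U(11.4, 10.1333) = 11.9325.

V = 11.9325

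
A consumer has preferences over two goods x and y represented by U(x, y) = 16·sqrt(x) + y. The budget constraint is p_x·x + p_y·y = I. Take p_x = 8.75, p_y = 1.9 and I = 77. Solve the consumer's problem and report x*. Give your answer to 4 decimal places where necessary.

x* = 3.0177

Set MRS = p_x/p_y: 8·x^(−1/2) = p_x/p_y.
Thus x* = (8·p_y/p_x)² — independent of I — with the rest of income spent on y.
Plugging in: x* = (8·1.9/8.75)² = 3.0177.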